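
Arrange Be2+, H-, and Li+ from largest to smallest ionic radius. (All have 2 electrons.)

H-, Li+, Be2+

All of these have 2 electrons, so size is governed by nuclear charge alone: the more protons, the stronger the pull on the same electron cloud, and the smaller the ion.
Nuclear charges: Be2+ (Z=4), Li+ (Z=3), H- (Z=1).
Largest to smallest: H- > Li+ > Be2+.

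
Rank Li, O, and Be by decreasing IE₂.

Consider each +1 ion: Li⁺ is the bare [He] core; O⁺ still has 5 valence electrons; Be⁺ still has 1 valence electron.
Pulling an electron out of a noble-gas core costs far more than removing a remaining valence electron, so Li sits at the high end of IE_2.
Valence configurations: O⁺ [He]2s²2p³, Be⁺ [He]2s¹.
Approximate IE_2 values (kJ/mol): Li 7298, O 3388, Be 1757.
Overall IE_2 order: Be < O < Li.

Li > O > Be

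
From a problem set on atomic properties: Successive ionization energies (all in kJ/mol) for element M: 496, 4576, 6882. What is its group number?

Group 1

Look for the largest jump between consecutive ionization energies: IE2/IE1 ≈ 9.2, far larger than any earlier ratio.
That jump marks the point where a core electron is being removed. So the atom has 1 valence electron.
A main-group element with 1 valence electron is in group 1.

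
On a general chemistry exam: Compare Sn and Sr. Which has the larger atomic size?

Sr

Radius decreases left→right (rising Z_eff, same n) and increases top→bottom (higher n).
All lie in period 5, so atomic radius increases right to left.
So Sr has the larger atomic size (Sr > Sn).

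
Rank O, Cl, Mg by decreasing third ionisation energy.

Mg, O, Cl

After 2 electrons have been removed, what remains? O²⁺ still has 4 valence electrons; Cl²⁺ still has 5 valence electrons; Mg²⁺ is the bare [Ne] core.
Core electrons are held far more tightly than valence electrons, so Mg tops the IE_3 order.
Valence configurations: O²⁺ [He]2s²2p², Cl²⁺ [Ne]3s²3p³.
The numbers (kJ/mol): O 5300, Cl 3822, Mg 7733.
Putting it together, IE_3: Cl < O < Mg.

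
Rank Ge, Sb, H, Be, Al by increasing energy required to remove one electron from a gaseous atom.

H is in period 1, group 1; Be is in period 2, group 2; Al is in period 3, group 13; Ge is in period 4, group 14; Sb is in period 5, group 15.
Across a period the outer electron is held more tightly (higher IE₁); down a group it sits in a higher shell, more shielded, and comes off more easily.
A diagonal step moves right (one effect) and down (the opposite effect) at once.
Ge > Al: the two effects oppose for this pair; the across-period effect wins (762 vs 578 kJ/mol).
Sb > Ge: period and group pull opposite ways; the across-period shift dominates (831 vs 762 kJ/mol).
Be > Sb: the two effects oppose for this pair; the down-group effect wins (900 vs 831 kJ/mol).
H > Be: period and group pull opposite ways; the down-group shift dominates (1312 vs 900 kJ/mol).
Tabulated first ionization energy (kJ/mol): H 1312, Be 900, Al 578, Ge 762, Sb 831.
So from lowest to highest: Al < Ge < Sb < Be < H.

Al < Ge < Sb < Be < H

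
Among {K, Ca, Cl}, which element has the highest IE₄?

The fourth ionization energy removes an electron from the +3 ion. For each element: K³⁺ is already 2 electrons into the core; Ca³⁺ is already 1 electron into the core; Cl³⁺ still has 4 valence electrons.
Breaking into a closed-shell core is much more expensive than removing a leftover valence electron — K and Ca have the largest IE_4 here.
The numbers (kJ/mol): K 5877, Ca 6491, Cl 5159.
So the fourth ionization energies run Cl < K < Ca.

Ca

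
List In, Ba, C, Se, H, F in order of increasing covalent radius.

H, F, C, Se, In, Ba

H is in period 1, group 1; C is in period 2, group 14; F is in period 2, group 17; Se is in period 4, group 16; In is in period 5, group 13; Ba is in period 6, group 2.
Radius decreases left→right (rising Z_eff, same n) and increases top→bottom (higher n).
Here both period and group differ, so the two effects have to be weighed against each other.
F > H: period and group pull opposite ways; the down-group shift dominates (64 vs 32 pm).
C > F: both are in period 2; the period trend gives C the larger value.
Se > C: the two effects oppose for this pair; the down-group effect wins (116 vs 75 pm).
In > Se: both effects reinforce here, so In is clearly the larger of the two.
Ba > In: both effects reinforce here, so Ba is clearly the larger of the two.
Tabulated atomic radius (pm): H 32, C 75, F 64, Se 116, In 142, Ba 196.
So from smallest to largest: H < F < C < Se < In < Ba.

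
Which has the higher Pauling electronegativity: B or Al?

B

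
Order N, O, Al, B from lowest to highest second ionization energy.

Al < B < N < O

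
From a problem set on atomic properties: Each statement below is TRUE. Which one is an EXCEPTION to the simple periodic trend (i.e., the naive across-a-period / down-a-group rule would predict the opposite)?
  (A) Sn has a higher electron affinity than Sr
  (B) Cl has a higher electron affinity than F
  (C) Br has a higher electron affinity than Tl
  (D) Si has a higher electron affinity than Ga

(B)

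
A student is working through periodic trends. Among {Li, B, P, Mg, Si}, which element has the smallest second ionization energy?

Mg

After 1 electron has been removed, what remains? Li⁺ is the bare [He] core; B⁺ still has 2 valence electrons; P⁺ still has 4 valence electrons; Mg⁺ still has 1 valence electron; Si⁺ still has 3 valence electrons.
Pulling an electron out of a noble-gas core costs far more than removing a remaining valence electron, so Li sits at the high end of IE_2.
Valence configurations: B⁺ [He]2s², P⁺ [Ne]3s²3p², Mg⁺ [Ne]3s¹, Si⁺ [Ne]3s²3p¹.
Tabulated IE_2 (kJ/mol): Li 7298, B 2427, P 1907, Mg 1451, Si 1577.
Overall IE_2 order: Mg < Si < P < B < Li.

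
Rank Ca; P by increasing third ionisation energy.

After 2 electrons have been removed, what remains? Ca²⁺ is the bare [Ar] core; P²⁺ still has 3 valence electrons.
Breaking into a closed-shell core is much more expensive than removing a leftover valence electron — Ca has the largest IE_3 here.
Approximate IE_3 values (kJ/mol): Ca 4912, P 2914.
So the third ionization energies run P < Ca.

P, Ca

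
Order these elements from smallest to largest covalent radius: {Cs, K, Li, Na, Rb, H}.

H is in period 1, group 1; Li is in period 2, group 1; Na is in period 3, group 1; K is in period 4, group 1; Rb is in period 5, group 1; Cs is in period 6, group 1.
Across a period the added protons contract the valence shell; down a group each new principal shell makes the atom larger.
All are in group 1, so atomic radius increases down the group.
So from smallest to largest: H < Li < Na < K < Rb < Cs.

H < Li < Na < K < Rb < Cs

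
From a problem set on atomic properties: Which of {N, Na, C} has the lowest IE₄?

C

After 3 electrons have been removed, what remains? N³⁺ still has 2 valence electrons; Na³⁺ is already 2 electrons into the core; C³⁺ still has 1 valence electron.
Breaking into a closed-shell core is much more expensive than removing a leftover valence electron — Na has the largest IE_4 here.
Valence configurations: N³⁺ [He]2s², C³⁺ [He]2s¹.
Approximate IE_4 values (kJ/mol): N 7475, Na 9543, C 6223.
Overall IE_4 order: C < N < Na.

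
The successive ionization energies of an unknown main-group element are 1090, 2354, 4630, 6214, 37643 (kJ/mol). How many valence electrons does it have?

4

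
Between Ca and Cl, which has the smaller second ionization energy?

Ca

IE_2 is the cost of taking one more electron from the +1 cation: Ca⁺ still has 1 valence electron; Cl⁺ still has 6 valence electrons.
All are still removing valence electrons, so compare the +1 ions as you would atoms: IE_2 generally rises across a period (higher Z_eff) and falls down a group (larger shell), subject to the usual subshell exceptions.
Valence configurations: Ca⁺ [Ar]4s¹, Cl⁺ [Ne]3s²3p⁴.
The numbers (kJ/mol): Ca 1145, Cl 2298.
Hence IE_2: Ca < Cl.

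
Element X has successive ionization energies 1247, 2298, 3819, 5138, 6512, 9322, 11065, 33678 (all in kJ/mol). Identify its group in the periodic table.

Group 17

Look for the largest jump between consecutive ionization energies: IE8/IE7 ≈ 3.0, far larger than any earlier ratio.
That jump marks the point where a core electron is being removed. So the atom has 7 valence electrons.
A main-group element with 7 valence electrons is in group 17.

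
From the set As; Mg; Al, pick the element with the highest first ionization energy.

As

Mg is in period 3, group 2; Al is in period 3, group 13; As is in period 4, group 15.
Removing the outermost electron gets harder across a period and easier down a group.
Neither a single period nor a single group — weigh both effects.
Mg > Al: this pair runs against the simple trend — see the exception note.
As > Mg: period and group pull opposite ways; the across-period shift dominates (947 vs 738 kJ/mol).
Note the exception: Mg has a higher first ionization energy than Al, contrary to the simple trend — Al's single 3p electron is easier to remove than one from Mg's filled 3s².
Approximate values (kJ/mol): Mg 738, Al 578, As 947.
The highest first ionization energy among these belongs to As.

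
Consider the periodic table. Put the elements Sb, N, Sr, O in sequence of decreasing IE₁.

Removing the outermost electron gets harder across a period and easier down a group.
Here both period and group differ, so the two effects have to be weighed against each other.
Sb > Sr: both are in period 5; the period trend gives Sb the larger value.
O > Sb: both effects reinforce here, so O is clearly the higher of the two.
N > O: this pair runs against the simple trend — see the exception note.
Note the exception: N has a higher first ionization energy than O, contrary to the simple trend — pairing an electron in O's 2p⁴ costs repulsion energy, so O ionizes more easily than half-filled N (2p³).
For reference (kJ/mol): N 1402, O 1314, Sr 550, Sb 831.
So from highest to lowest: N > O > Sb > Sr.

N > O > Sb > Sr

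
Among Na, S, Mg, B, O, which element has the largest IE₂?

Na

The second ionization energy removes an electron from the +1 ion. For each element: Na⁺ is the bare [Ne] core; S⁺ still has 5 valence electrons; Mg⁺ still has 1 valence electron; B⁺ still has 2 valence electrons; O⁺ still has 5 valence electrons.
Core electrons are held far more tightly than valence electrons, so Na tops the IE_2 order.
Valence configurations: S⁺ [Ne]3s²3p³, Mg⁺ [Ne]3s¹, B⁺ [He]2s², O⁺ [He]2s²2p³.
Tabulated IE_2 (kJ/mol): Na 4562, S 2252, Mg 1451, B 2427, O 3388.
So the second ionization energies run Mg < S < B < O < Na.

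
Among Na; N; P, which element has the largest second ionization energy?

IE_2 is the cost of taking one more electron from the +1 cation: Na⁺ is the bare [Ne] core; N⁺ still has 4 valence electrons; P⁺ still has 4 valence electrons.
Pulling an electron out of a noble-gas core costs far more than removing a remaining valence electron, so Na sits at the high end of IE_2.
Valence configurations: N⁺ [He]2s²2p², P⁺ [Ne]3s²3p².
Tabulated IE_2 (kJ/mol): Na 4562, N 2856, P 1907.
Overall IE_2 order: P < N < Na.

Na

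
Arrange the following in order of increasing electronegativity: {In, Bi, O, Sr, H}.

Atoms toward the upper right of the periodic table pull bonding electrons most strongly.
Here both period and group differ, so the two effects have to be weighed against each other.
In > Sr: both are in period 5; the period trend gives In the larger value.
Bi > In: period and group pull opposite ways; the across-period shift dominates (2.02 vs 1.78).
H > Bi: period and group pull opposite ways; the down-group shift dominates (2.20 vs 2.02).
O > H: the two effects oppose for this pair; the across-period effect wins (3.44 vs 2.20).
Approximate values (Pauling): H 2.20, O 3.44, Sr 0.95, In 1.78, Bi 2.02.
So from lowest to highest: Sr < In < Bi < H < O.

Sr < In < Bi < H < O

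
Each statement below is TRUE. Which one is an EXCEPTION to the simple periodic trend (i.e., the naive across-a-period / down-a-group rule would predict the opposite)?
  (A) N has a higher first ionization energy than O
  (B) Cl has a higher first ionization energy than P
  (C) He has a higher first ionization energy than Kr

(A)

The general trend: first ionization energy increases across a period and decreases down a group.
(A) N (period 2, group 15) vs O (period 2, group 16): the stated order contradicts the simple trend.
(B) Cl (period 3, group 17) vs P (period 3, group 15): the stated order agrees with the simple trend.
(C) He (period 1, group 18) vs Kr (period 4, group 18): the stated order agrees with the simple trend.
The exception is (A): pairing an electron in O's 2p⁴ costs repulsion energy, so O ionizes more easily than half-filled N (2p³).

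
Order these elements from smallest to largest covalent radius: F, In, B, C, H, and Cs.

H < F < C < B < In < Cs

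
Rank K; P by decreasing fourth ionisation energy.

K, P

IE_4 is the cost of taking one more electron from the +3 cation: K³⁺ is already 2 electrons into the core; P³⁺ still has 2 valence electrons.
Core electrons are held far more tightly than valence electrons, so K tops the IE_4 order.
Tabulated IE_4 (kJ/mol): K 5877, P 4964.
So the fourth ionization energies run P < K.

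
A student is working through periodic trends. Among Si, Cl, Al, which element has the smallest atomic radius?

Cl

Atomic radius shrinks across a period as nuclear charge pulls the same shell inward, and grows down a group as new shells are added.
All lie in period 3, so atomic radius increases right to left.
The smallest atomic radius among these belongs to Cl.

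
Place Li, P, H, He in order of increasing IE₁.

Li < P < H < He

H is in period 1, group 1; He is in period 1, group 18; Li is in period 2, group 1; P is in period 3, group 15.
First ionization energy rises across a period (greater Z_eff holds electrons more tightly) and falls down a group (valence electrons are farther from the nucleus).
Neither a single period nor a single group — weigh both effects.
P > Li: period and group pull opposite ways; the across-period shift dominates (1012 vs 520 kJ/mol).
H > P: period and group pull opposite ways; the down-group shift dominates (1312 vs 1012 kJ/mol).
He > H: He lies to the right of H in period 1, so the across-period effect alone puts He higher.
For reference (kJ/mol): H 1312, He 2372, Li 520, P 1012.
So from lowest to highest: Li < P < H < He.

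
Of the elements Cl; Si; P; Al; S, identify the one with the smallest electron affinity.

Al is in period 3, group 13; Si is in period 3, group 14; P is in period 3, group 15; S is in period 3, group 16; Cl is in period 3, group 17.
Electron affinity generally becomes more exothermic across a period toward the halogens and less exothermic down a group.
All lie in period 3; the across-period trend (electron affinity increases left to right) applies, with the exception below.
Note the exception: Si has a higher electron affinity than P, contrary to the simple trend — adding an electron to P's half-filled 3p³ is unfavourable, so Si (3p²) has the more exothermic EA.
For reference (kJ/mol): Al 42, Si 134, P 72, S 200, Cl 349.
The smallest electron affinity among these belongs to Al.

Al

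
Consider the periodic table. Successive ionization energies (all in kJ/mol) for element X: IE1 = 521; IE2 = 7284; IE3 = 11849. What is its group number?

Group 1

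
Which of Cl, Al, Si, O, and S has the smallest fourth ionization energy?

Consider each +3 ion: Cl³⁺ still has 4 valence electrons; Al³⁺ is the bare [Ne] core; Si³⁺ still has 1 valence electron; O³⁺ still has 3 valence electrons; S³⁺ still has 3 valence electrons.
Core electrons are held far more tightly than valence electrons, so Al tops the IE_4 order.
Valence configurations: Cl³⁺ [Ne]3s²3p², Si³⁺ [Ne]3s¹, O³⁺ [He]2s²2p¹, S³⁺ [Ne]3s²3p¹.
The numbers (kJ/mol): Cl 5159, Al 11577, Si 4356, O 7469, S 4556.
Hence IE_4: Si < S < Cl < O < Al.

Si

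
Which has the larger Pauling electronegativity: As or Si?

Si is in period 3, group 14; As is in period 4, group 15.
EN rises left→right (higher Z_eff, smaller atoms) and falls top→bottom (larger, more shielded atoms).
These sit on a diagonal, where the across-period and down-group effects partly cancel.
As > Si: period and group pull opposite ways; the across-period shift dominates (2.18 vs 1.90).
Approximate values (Pauling): Si 1.90, As 2.18.
So As has the larger Pauling electronegativity (As > Si).

As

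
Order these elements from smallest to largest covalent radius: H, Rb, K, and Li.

H is in period 1, group 1; Li is in period 2, group 1; K is in period 4, group 1; Rb is in period 5, group 1.
Across a period the added protons contract the valence shell; down a group each new principal shell makes the atom larger.
All are in group 1, so atomic radius increases down the group.
So from smallest to largest: H < Li < K < Rb.

H, Li, K, Rb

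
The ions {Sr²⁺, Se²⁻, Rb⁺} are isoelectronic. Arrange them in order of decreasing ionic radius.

All of these have 36 electrons, so size is governed by nuclear charge alone: the more protons, the stronger the pull on the same electron cloud, and the smaller the ion.
Nuclear charges: Sr²⁺ (Z=38), Rb⁺ (Z=37), Se²⁻ (Z=34).
Largest to smallest: Se²⁻ > Rb⁺ > Sr²⁺.

Se²⁻ > Rb⁺ > Sr²⁺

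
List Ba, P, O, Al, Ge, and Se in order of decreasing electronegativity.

O is in period 2, group 16; Al is in period 3, group 13; P is in period 3, group 15; Ge is in period 4, group 14; Se is in period 4, group 16; Ba is in period 6, group 2.
Electronegativity increases across a period and decreases down a group, tracking effective nuclear charge and atomic size.
Neither a single period nor a single group — weigh both effects.
Al > Ba: relative to Ba, both the across-period and down-group shifts push Al's electronegativity up.
Ge > Al: period and group pull opposite ways; the across-period shift dominates (2.01 vs 1.61).
P > Ge: relative to Ge, both the across-period and down-group shifts push P's electronegativity up.
Se > P: period and group pull opposite ways; the across-period shift dominates (2.55 vs 2.19).
O > Se: they share group 16; the group trend gives O the larger value.
For reference (Pauling): O 3.44, Al 1.61, P 2.19, Ge 2.01, Se 2.55, Ba 0.89.
So from highest to lowest: O > Se > P > Ge > Al > Ba.

O > Se > P > Ge > Al > Ba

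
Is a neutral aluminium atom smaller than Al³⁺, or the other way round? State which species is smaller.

Forming Al³⁺ removes 3 electrons from Al. Fewer electrons for the same nuclear charge means less shielding and a higher Z_eff on the remaining electrons, and for main-group metals the entire outer shell is lost.
A cation is smaller than its parent atom: Al³⁺ < Al.

Al³⁺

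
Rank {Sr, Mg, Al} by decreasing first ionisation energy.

Mg is in period 3, group 2; Al is in period 3, group 13; Sr is in period 5, group 2.
IE₁ increases left→right with effective nuclear charge and decreases top→bottom as the valence shell moves farther out.
Here both period and group differ, so the two effects have to be weighed against each other.
Al > Sr: relative to Sr, both the across-period and down-group shifts push Al's first ionization energy up.
Mg > Al: this pair runs against the simple trend — see the exception note.
Note the exception: Mg has a higher first ionization energy than Al, contrary to the simple trend — Al's single 3p electron is easier to remove than one from Mg's filled 3s².
For reference (kJ/mol): Mg 738, Al 578, Sr 550.
So from highest to lowest: Mg > Al > Sr.

Mg > Al > Sr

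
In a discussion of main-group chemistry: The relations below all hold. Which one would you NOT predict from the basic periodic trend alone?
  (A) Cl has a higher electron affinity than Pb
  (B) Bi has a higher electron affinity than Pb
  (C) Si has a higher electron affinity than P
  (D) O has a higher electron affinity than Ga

(C)

The general trend: electron affinity increases across a period and decreases down a group.
(A) Cl (period 3, group 17) vs Pb (period 6, group 14): the stated order agrees with the simple trend.
(B) Bi (period 6, group 15) vs Pb (period 6, group 14): the stated order agrees with the simple trend.
(C) Si (period 3, group 14) vs P (period 3, group 15): the stated order contradicts the simple trend.
(D) O (period 2, group 16) vs Ga (period 4, group 13): the stated order agrees with the simple trend.
The exception is (C): adding an electron to P's half-filled 3p³ is unfavourable, so Si (3p²) has the more exothermic EA.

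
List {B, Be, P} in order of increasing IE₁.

First ionization energy rises across a period (greater Z_eff holds electrons more tightly) and falls down a group (valence electrons are farther from the nucleus).
These span different periods and groups, so the two trends combine.
Be > B: this pair runs against the simple trend — see the exception note.
P > Be: the two effects oppose for this pair; the across-period effect wins (1012 vs 900 kJ/mol).
Note the exception: Be has a higher first ionization energy than B, contrary to the simple trend — removing B's lone 2p electron is easier than breaking Be's filled 2s².
Approximate values (kJ/mol): Be 900, B 801, P 1012.
So from lowest to highest: B < Be < P.

B, Be, P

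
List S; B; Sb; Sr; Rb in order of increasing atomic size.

B < S < Sb < Sr < Rb

B is in period 2, group 13; S is in period 3, group 16; Rb is in period 5, group 1; Sr is in period 5, group 2; Sb is in period 5, group 15.
Atomic radius shrinks across a period as nuclear charge pulls the same shell inward, and grows down a group as new shells are added.
Here both period and group differ, so the two effects have to be weighed against each other.
S > B: period and group pull opposite ways; the down-group shift dominates (103 vs 85 pm).
Sb > S: relative to S, both the across-period and down-group shifts push Sb's atomic radius up.
Sr > Sb: Sr lies to the left of Sb in period 5, so the across-period effect alone puts Sr larger.
Rb > Sr: both are in period 5; the period trend gives Rb the larger value.
Tabulated atomic radius (pm): B 85, S 103, Rb 210, Sr 185, Sb 140.
So from smallest to largest: B < S < Sb < Sr < Rb.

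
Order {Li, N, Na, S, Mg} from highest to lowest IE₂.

Consider each +1 ion: Li⁺ is the bare [He] core; N⁺ still has 4 valence electrons; Na⁺ is the bare [Ne] core; S⁺ still has 5 valence electrons; Mg⁺ still has 1 valence electron.
Breaking into a closed-shell core is much more expensive than removing a leftover valence electron — Na and Li have the largest IE_2 here.
Valence configurations: N⁺ [He]2s²2p², S⁺ [Ne]3s²3p³, Mg⁺ [Ne]3s¹.
Approximate IE_2 values (kJ/mol): Li 7298, N 2856, Na 4562, S 2252, Mg 1451.
So the second ionization energies run Mg < S < N < Na < Li.

Li > Na > N > S > Mg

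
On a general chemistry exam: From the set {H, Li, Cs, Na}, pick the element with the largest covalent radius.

H is in period 1, group 1; Li is in period 2, group 1; Na is in period 3, group 1; Cs is in period 6, group 1.
Atomic radius shrinks across a period as nuclear charge pulls the same shell inward, and grows down a group as new shells are added.
All are in group 1, so atomic radius increases down the group.
The largest covalent radius among these belongs to Cs.

Cs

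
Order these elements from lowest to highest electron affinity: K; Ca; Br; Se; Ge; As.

Ca, K, As, Ge, Se, Br

K is in period 4, group 1; Ca is in period 4, group 2; Ge is in period 4, group 14; As is in period 4, group 15; Se is in period 4, group 16; Br is in period 4, group 17.
Atoms with high Z_eff and room in the valence shell (especially the halogens) have the most exothermic electron affinities.
All lie in period 4; the across-period trend (electron affinity increases left to right) applies, with the exception below.
Note the exception: K has a higher electron affinity than Ca, contrary to the simple trend — adding an electron to Ca (ns²) has to open a new, higher-energy np subshell, which is unfavourable.
Note the exception: Ge has a higher electron affinity than As, contrary to the simple trend — adding an electron to As's half-filled 4p³ is unfavourable, so Ge (4p²) has the more exothermic EA.
For reference (kJ/mol): K 48, Ca 2, Ge 119, As 78, Se 195, Br 325.
So from lowest to highest: Ca < K < As < Ge < Se < Br.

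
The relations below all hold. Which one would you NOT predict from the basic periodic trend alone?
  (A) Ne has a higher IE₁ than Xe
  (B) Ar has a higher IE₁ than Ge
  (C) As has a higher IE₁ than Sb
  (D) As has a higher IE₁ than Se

(D)

The general trend: IE₁ increases across a period and decreases down a group.
(A) Ne (period 2, group 18) vs Xe (period 5, group 18): the stated order agrees with the simple trend.
(B) Ar (period 3, group 18) vs Ge (period 4, group 14): the stated order agrees with the simple trend.
(C) As (period 4, group 15) vs Sb (period 5, group 15): the stated order agrees with the simple trend.
(D) As (period 4, group 15) vs Se (period 4, group 16): the stated order contradicts the simple trend.
The exception is (D): Se (4p⁴) ionizes more easily than half-filled As (4p³).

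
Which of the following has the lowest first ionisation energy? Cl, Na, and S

Na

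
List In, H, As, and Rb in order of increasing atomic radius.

H is in period 1, group 1; As is in period 4, group 15; Rb is in period 5, group 1; In is in period 5, group 13.
Radius decreases left→right (rising Z_eff, same n) and increases top→bottom (higher n).
These span different periods and groups, so the two trends combine.
As > H: period and group pull opposite ways; the down-group shift dominates (121 vs 32 pm).
In > As: both effects reinforce here, so In is clearly the larger of the two.
Rb > In: both are in period 5; the period trend gives Rb the larger value.
Approximate values (pm): H 32, As 121, Rb 210, In 142.
So from smallest to largest: H < As < In < Rb.

H < As < In < Rb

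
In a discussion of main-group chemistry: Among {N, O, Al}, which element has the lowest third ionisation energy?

Al

After 2 electrons have been removed, what remains? N²⁺ still has 3 valence electrons; O²⁺ still has 4 valence electrons; Al²⁺ still has 1 valence electron.
All are still removing valence electrons, so compare the +2 ions as you would atoms: IE_3 generally rises across a period (higher Z_eff) and falls down a group (larger shell), subject to the usual subshell exceptions.
Valence configurations: N²⁺ [He]2s²2p¹, O²⁺ [He]2s²2p², Al²⁺ [Ne]3s¹.
The numbers (kJ/mol): N 4578, O 5300, Al 2745.
So the third ionization energies run Al < N < O.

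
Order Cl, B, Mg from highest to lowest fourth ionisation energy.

After 3 electrons have been removed, what remains? Cl³⁺ still has 4 valence electrons; B³⁺ is the bare [He] core; Mg³⁺ is already 1 electron into the core.
Pulling an electron out of a noble-gas core costs far more than removing a remaining valence electron, so Mg and B sit at the high end of IE_4.
Approximate IE_4 values (kJ/mol): Cl 5159, B 25026, Mg 10543.
Overall IE_4 order: Cl < Mg < B.

B > Mg > Cl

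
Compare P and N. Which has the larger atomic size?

N is in period 2, group 15; P is in period 3, group 15.
Atomic radius shrinks across a period as nuclear charge pulls the same shell inward, and grows down a group as new shells are added.
All are in group 15, so atomic radius increases down the group.
So P has the larger atomic size (P > N).

P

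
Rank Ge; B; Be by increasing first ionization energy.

Be is in period 2, group 2; B is in period 2, group 13; Ge is in period 4, group 14.
Removing the outermost electron gets harder across a period and easier down a group.
These span different periods and groups, so the two trends combine.
B > Ge: period and group pull opposite ways; the down-group shift dominates (801 vs 762 kJ/mol).
Be > B: this pair runs against the simple trend — see the exception note.
Note the exception: Be has a higher first ionization energy than B, contrary to the simple trend — removing B's lone 2p electron is easier than breaking Be's filled 2s².
Tabulated first ionization energy (kJ/mol): Be 900, B 801, Ge 762.
So from lowest to highest: Ge < B < Be.

Ge, B, Be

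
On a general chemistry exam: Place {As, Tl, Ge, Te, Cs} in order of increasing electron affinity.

Tl, Cs, As, Ge, Te

Adding an electron releases more energy for atoms nearer the top right (short of the noble gases).
These span different periods and groups, so the two trends combine.
Cs > Tl: this pair runs against the simple trend — see the exception note.
As > Cs: both effects reinforce here, so As is clearly the higher of the two.
Ge > As: this pair runs against the simple trend — see the exception note.
Te > Ge: period and group pull opposite ways; the across-period shift dominates (190 vs 119 kJ/mol).
Note the exception: Cs has a higher electron affinity than Tl, contrary to the simple trend — Tl's ns²np¹ configuration gives only a small electron affinity — the sparsely filled np subshell binds an added electron weakly.
Note the exception: Ge has a higher electron affinity than As, contrary to the simple trend — adding an electron to As's half-filled 4p³ is unfavourable, so Ge (4p²) has the more exothermic EA.
Tabulated electron affinity (kJ/mol): Ge 119, As 78, Te 190, Cs 46, Tl 19.
So from lowest to highest: Tl < Cs < As < Ge < Te.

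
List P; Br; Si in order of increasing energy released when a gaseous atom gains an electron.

P, Si, Br

Si is in period 3, group 14; P is in period 3, group 15; Br is in period 4, group 17.
EA tends to increase across a period and decrease down a group, though the pattern is less regular than for IE or radius.
These span different periods and groups, so the two trends combine.
Si > P: this pair runs against the simple trend — see the exception note.
Br > Si: the two effects oppose for this pair; the across-period effect wins (325 vs 134 kJ/mol).
Note the exception: Si has a higher electron affinity than P, contrary to the simple trend — adding an electron to P's half-filled 3p³ is unfavourable, so Si (3p²) has the more exothermic EA.
Tabulated electron affinity (kJ/mol): Si 134, P 72, Br 325.
So from lowest to highest: P < Si < Br.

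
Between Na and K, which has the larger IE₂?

The second ionization energy removes an electron from the +1 ion. For each element: Na⁺ is the bare [Ne] core; K⁺ is the bare [Ar] core.
All of these are removing an electron from a noble-gas core or deeper; the smaller core (lower principal quantum number) is held far more tightly, and within a period the higher nuclear charge binds the same core more tightly.
Approximate IE_2 values (kJ/mol): Na 4562, K 3052.
So the second ionization energies run K < Na.

Na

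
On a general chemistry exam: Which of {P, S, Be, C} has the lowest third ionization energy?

P

IE_3 is the cost of taking one more electron from the +2 cation: P²⁺ still has 3 valence electrons; S²⁺ still has 4 valence electrons; Be²⁺ is the bare [He] core; C²⁺ still has 2 valence electrons.
Core electrons are held far more tightly than valence electrons, so Be tops the IE_3 order.
Valence configurations: P²⁺ [Ne]3s²3p¹, S²⁺ [Ne]3s²3p², C²⁺ [He]2s².
Approximate IE_3 values (kJ/mol): P 2914, S 3357, Be 14849, C 4620.
Putting it together, IE_3: P < S < C < Be.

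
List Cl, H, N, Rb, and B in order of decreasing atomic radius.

H is in period 1, group 1; B is in period 2, group 13; N is in period 2, group 15; Cl is in period 3, group 17; Rb is in period 5, group 1.
Across a period the added protons contract the valence shell; down a group each new principal shell makes the atom larger.
Here both period and group differ, so the two effects have to be weighed against each other.
N > H: the two effects oppose for this pair; the down-group effect wins (71 vs 32 pm).
B > N: both are in period 2; the period trend gives B the larger value.
Cl > B: the two effects oppose for this pair; the down-group effect wins (99 vs 85 pm).
Rb > Cl: both effects reinforce here, so Rb is clearly the larger of the two.
For reference (pm): H 32, B 85, N 71, Cl 99, Rb 210.
So from largest to smallest: Rb > Cl > B > N > H.

Rb > Cl > B > N > H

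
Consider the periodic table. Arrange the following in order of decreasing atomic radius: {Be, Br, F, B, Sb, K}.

Be is in period 2, group 2; B is in period 2, group 13; F is in period 2, group 17; K is in period 4, group 1; Br is in period 4, group 17; Sb is in period 5, group 15.
Across a period the added protons contract the valence shell; down a group each new principal shell makes the atom larger.
Neither a single period nor a single group — weigh both effects.
B > F: both are in period 2; the period trend gives B the larger value.
Be > B: both are in period 2; the period trend gives Be the larger value.
Br > Be: the two effects oppose for this pair; the down-group effect wins (114 vs 102 pm).
Sb > Br: relative to Br, both the across-period and down-group shifts push Sb's atomic radius up.
K > Sb: the two effects oppose for this pair; the across-period effect wins (196 vs 140 pm).
Tabulated atomic radius (pm): Be 102, B 85, F 64, K 196, Br 114, Sb 140.
So from largest to smallest: K > Sb > Br > Be > B > F.

K, Sb, Br, Be, B, F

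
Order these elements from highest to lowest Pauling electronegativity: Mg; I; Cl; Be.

Be is in period 2, group 2; Mg is in period 3, group 2; Cl is in period 3, group 17; I is in period 5, group 17.
Electronegativity increases across a period and decreases down a group, tracking effective nuclear charge and atomic size.
These span different periods and groups, so the two trends combine.
Be > Mg: they share group 2; the group trend gives Be the larger value.
I > Be: period and group pull opposite ways; the across-period shift dominates (2.66 vs 1.57).
Cl > I: they share group 17; the group trend gives Cl the larger value.
For reference (Pauling): Be 1.57, Mg 1.31, Cl 3.16, I 2.66.
So from highest to lowest: Cl > I > Be > Mg.

Cl > I > Be > Mg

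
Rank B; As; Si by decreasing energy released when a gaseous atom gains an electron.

Si, As, B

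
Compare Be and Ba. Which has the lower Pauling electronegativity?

Be is in period 2, group 2; Ba is in period 6, group 2.
Electronegativity increases across a period and decreases down a group, tracking effective nuclear charge and atomic size.
All are in group 2, so electronegativity increases up the group.
So Ba has the lower Pauling electronegativity (Ba < Be).

Ba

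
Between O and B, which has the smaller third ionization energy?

B

IE_3 is the cost of taking one more electron from the +2 cation: O²⁺ still has 4 valence electrons; B²⁺ still has 1 valence electron.
All are still removing valence electrons, so compare the +2 ions as you would atoms: IE_3 generally rises across a period (higher Z_eff) and falls down a group (larger shell), subject to the usual subshell exceptions.
Valence configurations: O²⁺ [He]2s²2p², B²⁺ [He]2s¹.
The numbers (kJ/mol): O 5300, B 3660.
Overall IE_3 order: B < O.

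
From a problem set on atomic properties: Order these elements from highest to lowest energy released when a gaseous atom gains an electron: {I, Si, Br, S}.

Atoms with high Z_eff and room in the valence shell (especially the halogens) have the most exothermic electron affinities.
Here both period and group differ, so the two effects have to be weighed against each other.
S > Si: both are in period 3; the period trend gives S the larger value.
I > S: the two effects oppose for this pair; the across-period effect wins (295 vs 200 kJ/mol).
Br > I: Br sits above I in group 17, so the down-group effect alone puts Br higher.
Tabulated electron affinity (kJ/mol): Si 134, S 200, Br 325, I 295.
So from highest to lowest: Br > I > S > Si.

Br > I > S > Si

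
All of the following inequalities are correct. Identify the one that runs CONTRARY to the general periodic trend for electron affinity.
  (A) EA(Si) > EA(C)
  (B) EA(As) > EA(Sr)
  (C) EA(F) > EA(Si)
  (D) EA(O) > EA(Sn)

(A)

The general trend: electron affinity increases across a period and decreases down a group.
(A) Si (period 3, group 14) vs C (period 2, group 14): the stated order contradicts the simple trend.
(B) As (period 4, group 15) vs Sr (period 5, group 2): the stated order agrees with the simple trend.
(C) F (period 2, group 17) vs Si (period 3, group 14): the stated order agrees with the simple trend.
(D) O (period 2, group 16) vs Sn (period 5, group 14): the stated order agrees with the simple trend.
The exception is (A): Si's larger, more diffuse 3p orbitals accept an added electron slightly more readily than C's compact 2p.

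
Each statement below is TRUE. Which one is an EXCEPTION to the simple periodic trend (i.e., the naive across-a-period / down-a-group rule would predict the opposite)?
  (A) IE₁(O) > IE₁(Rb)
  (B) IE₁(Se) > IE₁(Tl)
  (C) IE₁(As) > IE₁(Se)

(C)

The general trend: IE₁ increases across a period and decreases down a group.
(A) O (period 2, group 16) vs Rb (period 5, group 1): the stated order agrees with the simple trend.
(B) Se (period 4, group 16) vs Tl (period 6, group 13): the stated order agrees with the simple trend.
(C) As (period 4, group 15) vs Se (period 4, group 16): the stated order contradicts the simple trend.
The exception is (C): Se (4p⁴) ionizes more easily than half-filled As (4p³).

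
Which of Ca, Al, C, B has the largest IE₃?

Ca

Consider each +2 ion: Ca²⁺ is the bare [Ar] core; Al²⁺ still has 1 valence electron; C²⁺ still has 2 valence electrons; B²⁺ still has 1 valence electron.
Pulling an electron out of a noble-gas core costs far more than removing a remaining valence electron, so Ca sits at the high end of IE_3.
Valence configurations: Al²⁺ [Ne]3s¹, C²⁺ [He]2s², B²⁺ [He]2s¹.
Tabulated IE_3 (kJ/mol): Ca 4912, Al 2745, C 4620, B 3660.
Overall IE_3 order: Al < B < C < Ca.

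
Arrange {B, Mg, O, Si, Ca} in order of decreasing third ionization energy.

IE_3 is the cost of taking one more electron from the +2 cation: B²⁺ still has 1 valence electron; Mg²⁺ is the bare [Ne] core; O²⁺ still has 4 valence electrons; Si²⁺ still has 2 valence electrons; Ca²⁺ is the bare [Ar] core.
Usually core removal costs more than valence removal, but here the competition is close: a tightly held n=2 valence electron can cost more to remove than an n=3 core electron, so the actual values have to decide it.
Valence configurations: B²⁺ [He]2s¹, O²⁺ [He]2s²2p², Si²⁺ [Ne]3s².
Approximate IE_3 values (kJ/mol): B 3660, Mg 7733, O 5300, Si 3232, Ca 4912.
Putting it together, IE_3: Si < B < Ca < O < Mg.

Mg > O > Ca > B > Si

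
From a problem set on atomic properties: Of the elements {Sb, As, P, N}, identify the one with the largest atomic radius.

Radius decreases left→right (rising Z_eff, same n) and increases top→bottom (higher n).
All are in group 15, so atomic radius increases down the group.
The largest atomic radius among these belongs to Sb.

Sb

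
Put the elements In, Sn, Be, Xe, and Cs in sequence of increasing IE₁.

Cs < In < Sn < Be < Xe

Be is in period 2, group 2; In is in period 5, group 13; Sn is in period 5, group 14; Xe is in period 5, group 18; Cs is in period 6, group 1.
First ionization energy rises across a period (greater Z_eff holds electrons more tightly) and falls down a group (valence electrons are farther from the nucleus).
Neither a single period nor a single group — weigh both effects.
In > Cs: both effects reinforce here, so In is clearly the higher of the two.
Sn > In: Sn lies to the right of In in period 5, so the across-period effect alone puts Sn higher.
Be > Sn: the two effects oppose for this pair; the down-group effect wins (900 vs 709 kJ/mol).
Xe > Be: period and group pull opposite ways; the across-period shift dominates (1170 vs 900 kJ/mol).
Tabulated first ionization energy (kJ/mol): Be 900, In 558, Sn 709, Xe 1170, Cs 376.
So from lowest to highest: Cs < In < Sn < Be < Xe.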